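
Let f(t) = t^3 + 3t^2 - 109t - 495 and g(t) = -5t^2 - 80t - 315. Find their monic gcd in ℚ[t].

By polynomial division,
  t^3 + 3t^2 - 109t - 495 = (-(1/5)t + 13/5)(-5t^2 - 80t - 315) + (36t + 324)
  -5t^2 - 80t - 315 = (-(5/36)t - 35/36)(36t + 324) + (0)
Last nonzero remainder: 36t + 324. Dividing through by 36 gives the monic gcd t + 9.

t + 9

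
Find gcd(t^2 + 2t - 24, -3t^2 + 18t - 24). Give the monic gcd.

t - 4

Repeated division with remainder:
  t^2 + 2t - 24 = (-1/3)(-3t^2 + 18t - 24) + (8t - 32)
  -3t^2 + 18t - 24 = (-(3/8)t + 3/4)(8t - 32) + (0)
Last nonzero remainder: 8t - 32. Dividing through by 8 gives the monic gcd t - 4.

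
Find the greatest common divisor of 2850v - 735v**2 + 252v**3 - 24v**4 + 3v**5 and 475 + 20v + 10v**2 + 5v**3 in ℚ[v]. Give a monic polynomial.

19 - 3v + v**2

By polynomial division,
  3v**5 - 24v**4 + 252v**3 - 735v**2 + 2850v = ((3/5)v**2 - 6v + 60)(5v**3 + 10v**2 + 20v + 475) + (-1500v**2 + 4500v - 28500)
  5v**3 + 10v**2 + 20v + 475 = (-(1/300)v - 1/60)(-1500v**2 + 4500v - 28500) + (0)
Last nonzero remainder: -1500v**2 + 4500v - 28500. Dividing through by -1500 gives the monic gcd v**2 - 3v + 19.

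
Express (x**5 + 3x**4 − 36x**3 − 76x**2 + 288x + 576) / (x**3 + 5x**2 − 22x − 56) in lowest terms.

Euclidean algorithm in ℚ[x]:
  x**5 + 3x**4 − 36x**3 − 76x**2 + 288x + 576 = (x**2 − 2x − 4)(x**3 + 5x**2 − 22x − 56) + (−44x**2 + 88x + 352)
  x**3 + 5x**2 − 22x − 56 = (−(1/44)x − 7/44)(−44x**2 + 88x + 352) + (0)
Last nonzero remainder: −44x**2 + 88x + 352. Dividing through by −44 gives the monic gcd x**2 − 2x − 8.
Cancel x**2 − 2x − 8 from numerator and denominator to get the reduced form.

(x**3 + 5x**2 − 18x − 72)/(x + 7)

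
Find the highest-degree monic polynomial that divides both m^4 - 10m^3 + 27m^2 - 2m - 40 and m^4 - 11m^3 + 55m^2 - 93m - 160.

Euclidean algorithm in ℚ[m]:
  m^4 - 10m^3 + 27m^2 - 2m - 40 = (m^4 - 11m^3 + 55m^2 - 93m - 160) + (m^3 - 28m^2 + 91m + 120)
  m^4 - 11m^3 + 55m^2 - 93m - 160 = (m + 17)(m^3 - 28m^2 + 91m + 120) + (440m^2 - 1760m - 2200)
  m^3 - 28m^2 + 91m + 120 = ((1/440)m - 3/55)(440m^2 - 1760m - 2200) + (0)
Last nonzero remainder: 440m^2 - 1760m - 2200. Dividing through by 440 gives the monic gcd m^2 - 4m - 5.

m^2 - 4m - 5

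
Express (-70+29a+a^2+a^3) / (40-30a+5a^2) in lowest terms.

(35+3a+a^2)/(-20+5a)

Apply the Euclidean algorithm:
  a^3+a^2+29a-70 = ((1/5)a+7/5)(5a^2-30a+40) + (63a-126)
  5a^2-30a+40 = ((5/63)a-20/63)(63a-126) + (0)
Last nonzero remainder: 63a-126. Dividing through by 63 gives the monic gcd a-2.
Cancel a-2 from numerator and denominator to get the reduced form.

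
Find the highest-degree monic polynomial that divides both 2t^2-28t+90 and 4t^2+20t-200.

t-5

Repeated division with remainder:
  2t^2-28t+90 = (1/2)(4t^2+20t-200) + (-38t+190)
  4t^2+20t-200 = (-(2/19)t-20/19)(-38t+190) + (0)
Last nonzero remainder: -38t+190. Dividing through by -38 gives the monic gcd t-5.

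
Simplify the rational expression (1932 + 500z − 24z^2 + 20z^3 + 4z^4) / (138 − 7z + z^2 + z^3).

(84 + 40z + 4z^2)/(6 + z)

Apply the Euclidean algorithm:
  4z^4 + 20z^3 − 24z^2 + 500z + 1932 = (4z + 16)(z^3 + z^2 − 7z + 138) + (−12z^2 + 60z − 276)
  z^3 + z^2 − 7z + 138 = (−(1/12)z − 1/2)(−12z^2 + 60z − 276) + (0)
Last nonzero remainder: −12z^2 + 60z − 276. Dividing through by −12 gives the monic gcd z^2 − 5z + 23.
Cancel z^2 − 5z + 23 from numerator and denominator to get the reduced form.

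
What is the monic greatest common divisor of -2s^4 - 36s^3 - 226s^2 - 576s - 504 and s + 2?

s + 2

Repeated division with remainder:
  -2s^4 - 36s^3 - 226s^2 - 576s - 504 = (-2s^3 - 32s^2 - 162s - 252)(s + 2) + (0)
The last nonzero remainder s + 2 is already monic.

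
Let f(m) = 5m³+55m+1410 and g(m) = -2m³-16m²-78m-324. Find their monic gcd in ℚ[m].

By polynomial division,
  5m³+55m+1410 = (-5/2)(-2m³-16m²-78m-324) + (-40m²-140m+600)
  -2m³-16m²-78m-324 = ((1/20)m+9/40)(-40m²-140m+600) + (-(153/2)m-459)
  -40m²-140m+600 = ((80/153)m-200/153)(-(153/2)m-459) + (0)
Last nonzero remainder: -(153/2)m-459. Dividing through by -153/2 gives the monic gcd m+6.

m+6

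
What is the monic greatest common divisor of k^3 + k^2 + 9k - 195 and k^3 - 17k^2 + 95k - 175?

Euclidean algorithm in ℚ[k]:
  k^3 + k^2 + 9k - 195 = (k^3 - 17k^2 + 95k - 175) + (18k^2 - 86k - 20)
  k^3 - 17k^2 + 95k - 175 = ((1/18)k - 55/81)(18k^2 - 86k - 20) + ((3055/81)k - 15275/81)
  18k^2 - 86k - 20 = ((1458/3055)k + 324/3055)((3055/81)k - 15275/81) + (0)
Last nonzero remainder: (3055/81)k - 15275/81. Dividing through by 3055/81 gives the monic gcd k - 5.

k - 5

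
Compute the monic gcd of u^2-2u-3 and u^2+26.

Repeated division with remainder:
  u^2-2u-3 = (u^2+26) + (-2u-29)
  u^2+26 = (-(1/2)u+29/4)(-2u-29) + (945/4)
  -2u-29 = (-(8/945)u-116/945)(945/4) + (0)
The last nonzero remainder is the constant 945/4, so the polynomials are coprime and gcd = 1.

1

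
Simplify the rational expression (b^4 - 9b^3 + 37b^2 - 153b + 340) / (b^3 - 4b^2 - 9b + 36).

Euclidean algorithm in ℚ[b]:
  b^4 - 9b^3 + 37b^2 - 153b + 340 = (b - 5)(b^3 - 4b^2 - 9b + 36) + (26b^2 - 234b + 520)
  b^3 - 4b^2 - 9b + 36 = ((1/26)b + 5/26)(26b^2 - 234b + 520) + (16b - 64)
  26b^2 - 234b + 520 = ((13/8)b - 65/8)(16b - 64) + (0)
Last nonzero remainder: 16b - 64. Dividing through by 16 gives the monic gcd b - 4.
Cancel b - 4 from numerator and denominator to get the reduced form.

(b^3 - 5b^2 + 17b - 85)/(b^2 - 9)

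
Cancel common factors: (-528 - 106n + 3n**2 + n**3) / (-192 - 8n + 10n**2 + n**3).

Apply the Euclidean algorithm:
  n**3 + 3n**2 - 106n - 528 = (n**3 + 10n**2 - 8n - 192) + (-7n**2 - 98n - 336)
  n**3 + 10n**2 - 8n - 192 = (-(1/7)n + 4/7)(-7n**2 - 98n - 336) + (0)
Last nonzero remainder: -7n**2 - 98n - 336. Dividing through by -7 gives the monic gcd n**2 + 14n + 48.
Cancel n**2 + 14n + 48 from numerator and denominator to get the reduced form.

(-11 + n)/(-4 + n)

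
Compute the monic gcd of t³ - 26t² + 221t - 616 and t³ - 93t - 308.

Apply the Euclidean algorithm:
  t³ - 26t² + 221t - 616 = (t³ - 93t - 308) + (-26t² + 314t - 308)
  t³ - 93t - 308 = (-(1/26)t - 157/338)(-26t² + 314t - 308) + ((6930/169)t - 76230/169)
  -26t² + 314t - 308 = (-(2197/3465)t + 338/495)((6930/169)t - 76230/169) + (0)
Last nonzero remainder: (6930/169)t - 76230/169. Dividing through by 6930/169 gives the monic gcd t - 11.

t - 11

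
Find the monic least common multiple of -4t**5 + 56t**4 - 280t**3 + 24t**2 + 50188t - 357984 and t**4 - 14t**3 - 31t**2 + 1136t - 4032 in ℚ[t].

t**7 - 29t**6 + 336t**5 - 1840t**4 - 8537t**3 + 277365t**2 - 2045072t + 5011776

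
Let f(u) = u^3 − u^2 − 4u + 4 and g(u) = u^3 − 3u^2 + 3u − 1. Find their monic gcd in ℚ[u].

u − 1

Repeated division with remainder:
  u^3 − u^2 − 4u + 4 = (u^3 − 3u^2 + 3u − 1) + (2u^2 − 7u + 5)
  u^3 − 3u^2 + 3u − 1 = ((1/2)u + 1/4)(2u^2 − 7u + 5) + ((9/4)u − 9/4)
  2u^2 − 7u + 5 = ((8/9)u − 20/9)((9/4)u − 9/4) + (0)
Last nonzero remainder: (9/4)u − 9/4. Dividing through by 9/4 gives the monic gcd u − 1.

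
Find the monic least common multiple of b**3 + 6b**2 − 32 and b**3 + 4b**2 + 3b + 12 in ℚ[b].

b**5 + 6b**4 + 3b**3 − 14b**2 − 96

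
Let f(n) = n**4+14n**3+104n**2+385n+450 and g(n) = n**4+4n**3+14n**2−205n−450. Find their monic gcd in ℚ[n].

n**3+9n**2+59n+90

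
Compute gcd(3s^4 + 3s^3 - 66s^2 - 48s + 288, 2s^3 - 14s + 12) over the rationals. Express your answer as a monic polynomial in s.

s^2 + s - 6

Apply the Euclidean algorithm:
  3s^4 + 3s^3 - 66s^2 - 48s + 288 = ((3/2)s + 3/2)(2s^3 - 14s + 12) + (-45s^2 - 45s + 270)
  2s^3 - 14s + 12 = (-(2/45)s + 2/45)(-45s^2 - 45s + 270) + (0)
Last nonzero remainder: -45s^2 - 45s + 270. Dividing through by -45 gives the monic gcd s^2 + s - 6.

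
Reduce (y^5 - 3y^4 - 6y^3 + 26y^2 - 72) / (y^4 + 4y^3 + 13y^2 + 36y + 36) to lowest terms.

By polynomial division,
  y^5 - 3y^4 - 6y^3 + 26y^2 - 72 = (y - 7)(y^4 + 4y^3 + 13y^2 + 36y + 36) + (9y^3 + 81y^2 + 216y + 180)
  y^4 + 4y^3 + 13y^2 + 36y + 36 = ((1/9)y - 5/9)(9y^3 + 81y^2 + 216y + 180) + (34y^2 + 136y + 136)
  9y^3 + 81y^2 + 216y + 180 = ((9/34)y + 45/34)(34y^2 + 136y + 136) + (0)
Last nonzero remainder: 34y^2 + 136y + 136. Dividing through by 34 gives the monic gcd y^2 + 4y + 4.
Cancel y^2 + 4y + 4 from numerator and denominator to get the reduced form.

(y^3 - 7y^2 + 18y - 18)/(y^2 + 9)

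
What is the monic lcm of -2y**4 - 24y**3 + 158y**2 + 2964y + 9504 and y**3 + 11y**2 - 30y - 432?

y**5 + 6y**4 - 151y**3 - 1008y**2 + 4140y + 28512

By polynomial division,
  -2y**4 - 24y**3 + 158y**2 + 2964y + 9504 = (-2y - 2)(y**3 + 11y**2 - 30y - 432) + (120y**2 + 2040y + 8640)
  y**3 + 11y**2 - 30y - 432 = ((1/120)y - 1/20)(120y**2 + 2040y + 8640) + (0)
Last nonzero remainder: 120y**2 + 2040y + 8640. Dividing through by 120 gives the monic gcd y**2 + 17y + 72.
Then lcm(f, g) = f·g / gcd(f, g); expanding and making the result monic gives the answer.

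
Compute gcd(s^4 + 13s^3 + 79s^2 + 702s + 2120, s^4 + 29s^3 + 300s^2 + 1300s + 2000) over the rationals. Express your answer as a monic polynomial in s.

By polynomial division,
  s^4 + 13s^3 + 79s^2 + 702s + 2120 = (s^4 + 29s^3 + 300s^2 + 1300s + 2000) + (-16s^3 - 221s^2 - 598s + 120)
  s^4 + 29s^3 + 300s^2 + 1300s + 2000 = (-(1/16)s - 243/256)(-16s^3 - 221s^2 - 598s + 120) + ((13529/256)s^2 + (94703/128)s + 67645/32)
  -16s^3 - 221s^2 - 598s + 120 = (-(4096/13529)s + 768/13529)((13529/256)s^2 + (94703/128)s + 67645/32) + (0)
Last nonzero remainder: (13529/256)s^2 + (94703/128)s + 67645/32. Dividing through by 13529/256 gives the monic gcd s^2 + 14s + 40.

s^2 + 14s + 40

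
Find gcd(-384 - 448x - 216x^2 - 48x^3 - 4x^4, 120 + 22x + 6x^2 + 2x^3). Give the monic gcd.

4 + x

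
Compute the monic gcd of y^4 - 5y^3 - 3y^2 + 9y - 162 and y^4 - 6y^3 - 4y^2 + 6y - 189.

y^3 + y^2 + 3y + 27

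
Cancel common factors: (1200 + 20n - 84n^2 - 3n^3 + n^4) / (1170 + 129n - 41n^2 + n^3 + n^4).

Repeated division with remainder:
  n^4 - 3n^3 - 84n^2 + 20n + 1200 = (n^4 + n^3 - 41n^2 + 129n + 1170) + (-4n^3 - 43n^2 - 109n + 30)
  n^4 + n^3 - 41n^2 + 129n + 1170 = (-(1/4)n + 39/16)(-4n^3 - 43n^2 - 109n + 30) + ((585/16)n^2 + (6435/16)n + 8775/8)
  -4n^3 - 43n^2 - 109n + 30 = (-(64/585)n + 16/585)((585/16)n^2 + (6435/16)n + 8775/8) + (0)
Last nonzero remainder: (585/16)n^2 + (6435/16)n + 8775/8. Dividing through by 585/16 gives the monic gcd n^2 + 11n + 30.
Cancel n^2 + 11n + 30 from numerator and denominator to get the reduced form.

(40 - 14n + n^2)/(39 - 10n + n^2)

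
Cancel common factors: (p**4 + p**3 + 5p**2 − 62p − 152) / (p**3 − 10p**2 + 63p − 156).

(p**3 + 5p**2 + 25p + 38)/(p**2 − 6p + 39)

Euclidean algorithm in ℚ[p]:
  p**4 + p**3 + 5p**2 − 62p − 152 = (p + 11)(p**3 − 10p**2 + 63p − 156) + (52p**2 − 599p + 1564)
  p**3 − 10p**2 + 63p − 156 = ((1/52)p + 79/2704)(52p**2 − 599p + 1564) + ((136345/2704)p − 136345/676)
  52p**2 − 599p + 1564 = ((140608/136345)p − 1057264/136345)((136345/2704)p − 136345/676) + (0)
Last nonzero remainder: (136345/2704)p − 136345/676. Dividing through by 136345/2704 gives the monic gcd p − 4.
Cancel p − 4 from numerator and denominator to get the reduced form.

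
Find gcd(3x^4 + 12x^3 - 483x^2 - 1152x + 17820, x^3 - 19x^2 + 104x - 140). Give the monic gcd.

Apply the Euclidean algorithm:
  3x^4 + 12x^3 - 483x^2 - 1152x + 17820 = (3x + 69)(x^3 - 19x^2 + 104x - 140) + (516x^2 - 7908x + 27480)
  x^3 - 19x^2 + 104x - 140 = ((1/516)x - 79/11094)(516x^2 - 7908x + 27480) + (-(10296/1849)x + 102960/1849)
  516x^2 - 7908x + 27480 = (-(79507/858)x + 423421/858)(-(10296/1849)x + 102960/1849) + (0)
Last nonzero remainder: -(10296/1849)x + 102960/1849. Dividing through by -10296/1849 gives the monic gcd x - 10.

x - 10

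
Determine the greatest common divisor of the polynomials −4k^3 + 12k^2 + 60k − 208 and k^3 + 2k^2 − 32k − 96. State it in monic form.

k + 4

By polynomial division,
  −4k^3 + 12k^2 + 60k − 208 = (−4)(k^3 + 2k^2 − 32k − 96) + (20k^2 − 68k − 592)
  k^3 + 2k^2 − 32k − 96 = ((1/20)k + 27/100)(20k^2 − 68k − 592) + ((399/25)k + 1596/25)
  20k^2 − 68k − 592 = ((500/399)k − 3700/399)((399/25)k + 1596/25) + (0)
Last nonzero remainder: (399/25)k + 1596/25. Dividing through by 399/25 gives the monic gcd k + 4.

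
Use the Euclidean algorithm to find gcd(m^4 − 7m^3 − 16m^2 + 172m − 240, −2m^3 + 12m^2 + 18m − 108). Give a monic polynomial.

Euclidean algorithm in ℚ[m]:
  m^4 − 7m^3 − 16m^2 + 172m − 240 = (−(1/2)m + 1/2)(−2m^3 + 12m^2 + 18m − 108) + (−13m^2 + 109m − 186)
  −2m^3 + 12m^2 + 18m − 108 = ((2/13)m + 62/169)(−13m^2 + 109m − 186) + ((1120/169)m − 6720/169)
  −13m^2 + 109m − 186 = (−(2197/1120)m + 5239/1120)((1120/169)m − 6720/169) + (0)
Last nonzero remainder: (1120/169)m − 6720/169. Dividing through by 1120/169 gives the monic gcd m − 6.

m − 6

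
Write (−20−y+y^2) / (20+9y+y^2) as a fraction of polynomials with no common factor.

(−5+y)/(5+y)

Euclidean algorithm in ℚ[y]:
  y^2−y−20 = (y^2+9y+20) + (−10y−40)
  y^2+9y+20 = (−(1/10)y−1/2)(−10y−40) + (0)
Last nonzero remainder: −10y−40. Dividing through by −10 gives the monic gcd y+4.
Cancel y+4 from numerator and denominator to get the reduced form.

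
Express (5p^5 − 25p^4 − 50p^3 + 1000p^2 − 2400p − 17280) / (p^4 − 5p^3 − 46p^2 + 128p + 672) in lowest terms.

(5p^2 − 35p + 180)/(p − 7)

Euclidean algorithm in ℚ[p]:
  5p^5 − 25p^4 − 50p^3 + 1000p^2 − 2400p − 17280 = (5p)(p^4 − 5p^3 − 46p^2 + 128p + 672) + (180p^3 + 360p^2 − 5760p − 17280)
  p^4 − 5p^3 − 46p^2 + 128p + 672 = ((1/180)p − 7/180)(180p^3 + 360p^2 − 5760p − 17280) + (0)
Last nonzero remainder: 180p^3 + 360p^2 − 5760p − 17280. Dividing through by 180 gives the monic gcd p^3 + 2p^2 − 32p − 96.
Cancel p^3 + 2p^2 − 32p − 96 from numerator and denominator to get the reduced form.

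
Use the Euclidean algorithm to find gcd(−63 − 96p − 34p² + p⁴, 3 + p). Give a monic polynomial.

3 + p

By polynomial division,
  p⁴ − 34p² − 96p − 63 = (p³ − 3p² − 25p − 21)(p + 3) + (0)
The last nonzero remainder p + 3 is already monic.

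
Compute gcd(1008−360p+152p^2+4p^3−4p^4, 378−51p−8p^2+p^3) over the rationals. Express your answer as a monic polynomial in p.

−42+p+p^2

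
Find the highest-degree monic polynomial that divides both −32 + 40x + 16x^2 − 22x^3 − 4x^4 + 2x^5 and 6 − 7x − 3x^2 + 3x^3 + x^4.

2 − 3x + x^3

By polynomial division,
  2x^5 − 4x^4 − 22x^3 + 16x^2 + 40x − 32 = (2x − 10)(x^4 + 3x^3 − 3x^2 − 7x + 6) + (14x^3 − 42x + 28)
  x^4 + 3x^3 − 3x^2 − 7x + 6 = ((1/14)x + 3/14)(14x^3 − 42x + 28) + (0)
Last nonzero remainder: 14x^3 − 42x + 28. Dividing through by 14 gives the monic gcd x^3 − 3x + 2.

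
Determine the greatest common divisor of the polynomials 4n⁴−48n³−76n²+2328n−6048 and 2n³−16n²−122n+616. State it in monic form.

n²+3n−28

Apply the Euclidean algorithm:
  4n⁴−48n³−76n²+2328n−6048 = (2n−8)(2n³−16n²−122n+616) + (40n²+120n−1120)
  2n³−16n²−122n+616 = ((1/20)n−11/20)(40n²+120n−1120) + (0)
Last nonzero remainder: 40n²+120n−1120. Dividing through by 40 gives the monic gcd n²+3n−28.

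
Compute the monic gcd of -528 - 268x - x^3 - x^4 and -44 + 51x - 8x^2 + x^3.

Repeated division with remainder:
  -x^4 - x^3 - 268x - 528 = (-x - 9)(x^3 - 8x^2 + 51x - 44) + (-21x^2 + 147x - 924)
  x^3 - 8x^2 + 51x - 44 = (-(1/21)x + 1/21)(-21x^2 + 147x - 924) + (0)
Last nonzero remainder: -21x^2 + 147x - 924. Dividing through by -21 gives the monic gcd x^2 - 7x + 44.

44 - 7x + x^2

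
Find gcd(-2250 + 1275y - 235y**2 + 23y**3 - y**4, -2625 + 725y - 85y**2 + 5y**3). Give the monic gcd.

75 - 10y + y**2

Repeated division with remainder:
  -y**4 + 23y**3 - 235y**2 + 1275y - 2250 = (-(1/5)y + 6/5)(5y**3 - 85y**2 + 725y - 2625) + (12y**2 - 120y + 900)
  5y**3 - 85y**2 + 725y - 2625 = ((5/12)y - 35/12)(12y**2 - 120y + 900) + (0)
Last nonzero remainder: 12y**2 - 120y + 900. Dividing through by 12 gives the monic gcd y**2 - 10y + 75.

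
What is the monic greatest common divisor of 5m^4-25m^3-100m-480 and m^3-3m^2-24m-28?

m+2

Apply the Euclidean algorithm:
  5m^4-25m^3-100m-480 = (5m-10)(m^3-3m^2-24m-28) + (90m^2-200m-760)
  m^3-3m^2-24m-28 = ((1/90)m-7/810)(90m^2-200m-760) + (-(1400/81)m-2800/81)
  90m^2-200m-760 = (-(729/140)m+1539/70)(-(1400/81)m-2800/81) + (0)
Last nonzero remainder: -(1400/81)m-2800/81. Dividing through by -1400/81 gives the monic gcd m+2.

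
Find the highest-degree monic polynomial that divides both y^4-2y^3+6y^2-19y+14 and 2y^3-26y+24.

By polynomial division,
  y^4-2y^3+6y^2-19y+14 = ((1/2)y-1)(2y^3-26y+24) + (19y^2-57y+38)
  2y^3-26y+24 = ((2/19)y+6/19)(19y^2-57y+38) + (-12y+12)
  19y^2-57y+38 = (-(19/12)y+19/6)(-12y+12) + (0)
Last nonzero remainder: -12y+12. Dividing through by -12 gives the monic gcd y-1.

y-1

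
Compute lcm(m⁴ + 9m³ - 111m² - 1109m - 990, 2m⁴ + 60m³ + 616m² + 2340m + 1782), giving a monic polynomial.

Euclidean algorithm in ℚ[m]:
  m⁴ + 9m³ - 111m² - 1109m - 990 = (1/2)(2m⁴ + 60m³ + 616m² + 2340m + 1782) + (-21m³ - 419m² - 2279m - 1881)
  2m⁴ + 60m³ + 616m² + 2340m + 1782 = (-(2/21)m - 422/441)(-21m³ - 419m² - 2279m - 1881) + (-(880/441)m² - (8800/441)m - 880/49)
  -21m³ - 419m² - 2279m - 1881 = ((9261/880)m + 8379/80)(-(880/441)m² - (8800/441)m - 880/49) + (0)
Last nonzero remainder: -(880/441)m² - (8800/441)m - 880/49. Dividing through by -880/441 gives the monic gcd m² + 10m + 9.
Then lcm(f, g) = f·g / gcd(f, g); expanding and making the result monic gives the answer.

m⁶ + 29m⁵ + 168m⁴ - 2438m³ - 34159m² - 129591m - 98010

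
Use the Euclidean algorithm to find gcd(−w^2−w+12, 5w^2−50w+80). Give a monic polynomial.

1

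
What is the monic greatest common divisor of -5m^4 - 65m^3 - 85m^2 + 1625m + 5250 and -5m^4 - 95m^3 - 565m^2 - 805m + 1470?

Repeated division with remainder:
  -5m^4 - 65m^3 - 85m^2 + 1625m + 5250 = (-5m^4 - 95m^3 - 565m^2 - 805m + 1470) + (30m^3 + 480m^2 + 2430m + 3780)
  -5m^4 - 95m^3 - 565m^2 - 805m + 1470 = (-(1/6)m - 1/2)(30m^3 + 480m^2 + 2430m + 3780) + (80m^2 + 1040m + 3360)
  30m^3 + 480m^2 + 2430m + 3780 = ((3/8)m + 9/8)(80m^2 + 1040m + 3360) + (0)
Last nonzero remainder: 80m^2 + 1040m + 3360. Dividing through by 80 gives the monic gcd m^2 + 13m + 42.

m^2 + 13m + 42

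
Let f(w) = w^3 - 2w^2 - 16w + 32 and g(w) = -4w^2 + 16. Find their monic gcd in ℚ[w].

Repeated division with remainder:
  w^3 - 2w^2 - 16w + 32 = (-(1/4)w + 1/2)(-4w^2 + 16) + (-12w + 24)
  -4w^2 + 16 = ((1/3)w + 2/3)(-12w + 24) + (0)
Last nonzero remainder: -12w + 24. Dividing through by -12 gives the monic gcd w - 2.

w - 2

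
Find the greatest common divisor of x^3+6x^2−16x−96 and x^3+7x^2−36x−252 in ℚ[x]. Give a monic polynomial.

x+6

Repeated division with remainder:
  x^3+6x^2−16x−96 = (x^3+7x^2−36x−252) + (−x^2+20x+156)
  x^3+7x^2−36x−252 = (−x−27)(−x^2+20x+156) + (660x+3960)
  −x^2+20x+156 = (−(1/660)x+13/330)(660x+3960) + (0)
Last nonzero remainder: 660x+3960. Dividing through by 660 gives the monic gcd x+6.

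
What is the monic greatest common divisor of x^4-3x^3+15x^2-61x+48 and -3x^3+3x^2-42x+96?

x^2+x+16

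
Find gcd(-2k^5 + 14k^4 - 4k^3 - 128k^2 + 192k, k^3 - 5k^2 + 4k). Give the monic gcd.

Apply the Euclidean algorithm:
  -2k^5 + 14k^4 - 4k^3 - 128k^2 + 192k = (-2k^2 + 4k + 24)(k^3 - 5k^2 + 4k) + (-24k^2 + 96k)
  k^3 - 5k^2 + 4k = (-(1/24)k + 1/24)(-24k^2 + 96k) + (0)
Last nonzero remainder: -24k^2 + 96k. Dividing through by -24 gives the monic gcd k^2 - 4k.

k^2 - 4k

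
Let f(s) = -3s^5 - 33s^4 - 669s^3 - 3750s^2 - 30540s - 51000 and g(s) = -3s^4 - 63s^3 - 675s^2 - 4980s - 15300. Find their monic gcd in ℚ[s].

s^2 + 5s + 85

Apply the Euclidean algorithm:
  -3s^5 - 33s^4 - 669s^3 - 3750s^2 - 30540s - 51000 = (s - 10)(-3s^4 - 63s^3 - 675s^2 - 4980s - 15300) + (-624s^3 - 5520s^2 - 65040s - 204000)
  -3s^4 - 63s^3 - 675s^2 - 4980s - 15300 = ((1/208)s + 79/1352)(-624s^3 - 5520s^2 - 65040s - 204000) + (-(6720/169)s^2 - (33600/169)s - 571200/169)
  -624s^3 - 5520s^2 - 65040s - 204000 = ((2197/140)s + 845/14)(-(6720/169)s^2 - (33600/169)s - 571200/169) + (0)
Last nonzero remainder: -(6720/169)s^2 - (33600/169)s - 571200/169. Dividing through by -6720/169 gives the monic gcd s^2 + 5s + 85.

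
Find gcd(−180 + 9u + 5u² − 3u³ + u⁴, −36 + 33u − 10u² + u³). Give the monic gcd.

−4 + u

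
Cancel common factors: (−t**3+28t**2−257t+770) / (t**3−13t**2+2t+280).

Repeated division with remainder:
  −t**3+28t**2−257t+770 = (−1)(t**3−13t**2+2t+280) + (15t**2−255t+1050)
  t**3−13t**2+2t+280 = ((1/15)t+4/15)(15t**2−255t+1050) + (0)
Last nonzero remainder: 15t**2−255t+1050. Dividing through by 15 gives the monic gcd t**2−17t+70.
Cancel t**2−17t+70 from numerator and denominator to get the reduced form.

(−t+11)/(t+4)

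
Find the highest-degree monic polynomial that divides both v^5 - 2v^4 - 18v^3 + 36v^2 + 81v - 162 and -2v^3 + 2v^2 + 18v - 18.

v^2 - 9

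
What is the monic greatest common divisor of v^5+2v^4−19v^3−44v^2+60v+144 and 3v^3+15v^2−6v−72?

v^2+v−6

Repeated division with remainder:
  v^5+2v^4−19v^3−44v^2+60v+144 = ((1/3)v^2−v−2/3)(3v^3+15v^2−6v−72) + (−16v^2−16v+96)
  3v^3+15v^2−6v−72 = (−(3/16)v−3/4)(−16v^2−16v+96) + (0)
Last nonzero remainder: −16v^2−16v+96. Dividing through by −16 gives the monic gcd v^2+v−6.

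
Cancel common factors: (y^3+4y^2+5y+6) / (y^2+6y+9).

By polynomial division,
  y^3+4y^2+5y+6 = (y−2)(y^2+6y+9) + (8y+24)
  y^2+6y+9 = ((1/8)y+3/8)(8y+24) + (0)
Last nonzero remainder: 8y+24. Dividing through by 8 gives the monic gcd y+3.
Cancel y+3 from numerator and denominator to get the reduced form.

(y^2+y+2)/(y+3)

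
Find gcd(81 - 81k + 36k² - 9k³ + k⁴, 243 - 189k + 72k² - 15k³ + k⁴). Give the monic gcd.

-27 + 18k - 6k² + k³

By polynomial division,
  k⁴ - 9k³ + 36k² - 81k + 81 = (k⁴ - 15k³ + 72k² - 189k + 243) + (6k³ - 36k² + 108k - 162)
  k⁴ - 15k³ + 72k² - 189k + 243 = ((1/6)k - 3/2)(6k³ - 36k² + 108k - 162) + (0)
Last nonzero remainder: 6k³ - 36k² + 108k - 162. Dividing through by 6 gives the monic gcd k³ - 6k² + 18k - 27.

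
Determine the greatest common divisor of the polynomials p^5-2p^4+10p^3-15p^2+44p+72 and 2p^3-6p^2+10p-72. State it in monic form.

By polynomial division,
  p^5-2p^4+10p^3-15p^2+44p+72 = ((1/2)p^2+(1/2)p+4)(2p^3-6p^2+10p-72) + (40p^2+40p+360)
  2p^3-6p^2+10p-72 = ((1/20)p-1/5)(40p^2+40p+360) + (0)
Last nonzero remainder: 40p^2+40p+360. Dividing through by 40 gives the monic gcd p^2+p+9.

p^2+p+9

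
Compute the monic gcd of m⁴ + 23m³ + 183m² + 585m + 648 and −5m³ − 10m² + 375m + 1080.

m² + 11m + 24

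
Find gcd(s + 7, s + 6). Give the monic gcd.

By polynomial division,
  s + 7 = (s + 6) + (1)
  s + 6 = (s + 6)(1) + (0)
The last nonzero remainder is the constant 1, so the polynomials are coprime and gcd = 1.

1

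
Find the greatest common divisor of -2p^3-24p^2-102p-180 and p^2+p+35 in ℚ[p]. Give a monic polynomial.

Apply the Euclidean algorithm:
  -2p^3-24p^2-102p-180 = (-2p-22)(p^2+p+35) + (-10p+590)
  p^2+p+35 = (-(1/10)p-6)(-10p+590) + (3575)
  -10p+590 = (-(2/715)p+118/715)(3575) + (0)
The last nonzero remainder is the constant 3575, so the polynomials are coprime and gcd = 1.

1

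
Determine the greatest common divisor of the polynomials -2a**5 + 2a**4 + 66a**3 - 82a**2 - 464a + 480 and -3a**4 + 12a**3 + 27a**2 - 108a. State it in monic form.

By polynomial division,
  -2a**5 + 2a**4 + 66a**3 - 82a**2 - 464a + 480 = ((2/3)a + 2)(-3a**4 + 12a**3 + 27a**2 - 108a) + (24a**3 - 64a**2 - 248a + 480)
  -3a**4 + 12a**3 + 27a**2 - 108a = (-(1/8)a + 1/6)(24a**3 - 64a**2 - 248a + 480) + ((20/3)a**2 - (20/3)a - 80)
  24a**3 - 64a**2 - 248a + 480 = ((18/5)a - 6)((20/3)a**2 - (20/3)a - 80) + (0)
Last nonzero remainder: (20/3)a**2 - (20/3)a - 80. Dividing through by 20/3 gives the monic gcd a**2 - a - 12.

a**2 - a - 12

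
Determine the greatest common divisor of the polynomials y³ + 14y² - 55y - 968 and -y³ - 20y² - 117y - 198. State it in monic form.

y + 11

Euclidean algorithm in ℚ[y]:
  y³ + 14y² - 55y - 968 = (-1)(-y³ - 20y² - 117y - 198) + (-6y² - 172y - 1166)
  -y³ - 20y² - 117y - 198 = ((1/6)y - 13/9)(-6y² - 172y - 1166) + (-(1540/9)y - 16940/9)
  -6y² - 172y - 1166 = ((27/770)y + 477/770)(-(1540/9)y - 16940/9) + (0)
Last nonzero remainder: -(1540/9)y - 16940/9. Dividing through by -1540/9 gives the monic gcd y + 11.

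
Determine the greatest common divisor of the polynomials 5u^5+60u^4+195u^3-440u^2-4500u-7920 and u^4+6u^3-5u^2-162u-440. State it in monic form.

Euclidean algorithm in ℚ[u]:
  5u^5+60u^4+195u^3-440u^2-4500u-7920 = (5u+30)(u^4+6u^3-5u^2-162u-440) + (40u^3+520u^2+2560u+5280)
  u^4+6u^3-5u^2-162u-440 = ((1/40)u-7/40)(40u^3+520u^2+2560u+5280) + (22u^2+154u+484)
  40u^3+520u^2+2560u+5280 = ((20/11)u+120/11)(22u^2+154u+484) + (0)
Last nonzero remainder: 22u^2+154u+484. Dividing through by 22 gives the monic gcd u^2+7u+22.

u^2+7u+22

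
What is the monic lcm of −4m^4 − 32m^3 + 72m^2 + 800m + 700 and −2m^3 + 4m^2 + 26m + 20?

m^5 + 10m^4 − 2m^3 − 236m^2 − 575m − 350

Apply the Euclidean algorithm:
  −4m^4 − 32m^3 + 72m^2 + 800m + 700 = (2m + 20)(−2m^3 + 4m^2 + 26m + 20) + (−60m^2 + 240m + 300)
  −2m^3 + 4m^2 + 26m + 20 = ((1/30)m + 1/15)(−60m^2 + 240m + 300) + (0)
Last nonzero remainder: −60m^2 + 240m + 300. Dividing through by −60 gives the monic gcd m^2 − 4m − 5.
Then lcm(f, g) = f·g / gcd(f, g); expanding and making the result monic gives the answer.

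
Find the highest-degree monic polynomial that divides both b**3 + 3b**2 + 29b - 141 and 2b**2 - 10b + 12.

b - 3

Euclidean algorithm in ℚ[b]:
  b**3 + 3b**2 + 29b - 141 = ((1/2)b + 4)(2b**2 - 10b + 12) + (63b - 189)
  2b**2 - 10b + 12 = ((2/63)b - 4/63)(63b - 189) + (0)
Last nonzero remainder: 63b - 189. Dividing through by 63 gives the monic gcd b - 3.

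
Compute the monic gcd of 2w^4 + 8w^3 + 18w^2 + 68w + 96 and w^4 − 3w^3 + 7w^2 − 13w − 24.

w^2 − w + 8

Repeated division with remainder:
  2w^4 + 8w^3 + 18w^2 + 68w + 96 = (2)(w^4 − 3w^3 + 7w^2 − 13w − 24) + (14w^3 + 4w^2 + 94w + 144)
  w^4 − 3w^3 + 7w^2 − 13w − 24 = ((1/14)w − 23/98)(14w^3 + 4w^2 + 94w + 144) + ((60/49)w^2 − (60/49)w + 480/49)
  14w^3 + 4w^2 + 94w + 144 = ((343/30)w + 147/10)((60/49)w^2 − (60/49)w + 480/49) + (0)
Last nonzero remainder: (60/49)w^2 − (60/49)w + 480/49. Dividing through by 60/49 gives the monic gcd w^2 − w + 8.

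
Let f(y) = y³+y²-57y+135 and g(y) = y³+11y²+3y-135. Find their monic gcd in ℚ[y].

By polynomial division,
  y³+y²-57y+135 = (y³+11y²+3y-135) + (-10y²-60y+270)
  y³+11y²+3y-135 = (-(1/10)y-1/2)(-10y²-60y+270) + (0)
Last nonzero remainder: -10y²-60y+270. Dividing through by -10 gives the monic gcd y²+6y-27.

y²+6y-27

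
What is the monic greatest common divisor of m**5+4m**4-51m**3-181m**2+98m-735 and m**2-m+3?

Apply the Euclidean algorithm:
  m**5+4m**4-51m**3-181m**2+98m-735 = (m**3+5m**2-49m-245)(m**2-m+3) + (0)
The last nonzero remainder m**2-m+3 is already monic.

m**2-m+3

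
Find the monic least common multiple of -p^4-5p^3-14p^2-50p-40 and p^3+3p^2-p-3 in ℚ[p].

p^6+7p^5+21p^4+63p^3+98p^2-70p-120

By polynomial division,
  -p^4-5p^3-14p^2-50p-40 = (-p-2)(p^3+3p^2-p-3) + (-9p^2-55p-46)
  p^3+3p^2-p-3 = (-(1/9)p+28/81)(-9p^2-55p-46) + ((1045/81)p+1045/81)
  -9p^2-55p-46 = (-(729/1045)p-3726/1045)((1045/81)p+1045/81) + (0)
Last nonzero remainder: (1045/81)p+1045/81. Dividing through by 1045/81 gives the monic gcd p+1.
Then lcm(f, g) = f·g / gcd(f, g); expanding and making the result monic gives the answer.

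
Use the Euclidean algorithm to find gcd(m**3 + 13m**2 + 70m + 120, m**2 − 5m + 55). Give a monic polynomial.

1

By polynomial division,
  m**3 + 13m**2 + 70m + 120 = (m + 18)(m**2 − 5m + 55) + (105m − 870)
  m**2 − 5m + 55 = ((1/105)m + 23/735)(105m − 870) + (4029/49)
  105m − 870 = ((1715/1343)m − 14210/1343)(4029/49) + (0)
The last nonzero remainder is the constant 4029/49, so the polynomials are coprime and gcd = 1.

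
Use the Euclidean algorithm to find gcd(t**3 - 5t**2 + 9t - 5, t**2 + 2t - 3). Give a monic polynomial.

t - 1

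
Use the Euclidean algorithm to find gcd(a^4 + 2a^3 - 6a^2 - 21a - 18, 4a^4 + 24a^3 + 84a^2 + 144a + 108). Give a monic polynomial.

a^2 + 3a + 3

By polynomial division,
  a^4 + 2a^3 - 6a^2 - 21a - 18 = (1/4)(4a^4 + 24a^3 + 84a^2 + 144a + 108) + (-4a^3 - 27a^2 - 57a - 45)
  4a^4 + 24a^3 + 84a^2 + 144a + 108 = (-a + 3/4)(-4a^3 - 27a^2 - 57a - 45) + ((189/4)a^2 + (567/4)a + 567/4)
  -4a^3 - 27a^2 - 57a - 45 = (-(16/189)a - 20/63)((189/4)a^2 + (567/4)a + 567/4) + (0)
Last nonzero remainder: (189/4)a^2 + (567/4)a + 567/4. Dividing through by 189/4 gives the monic gcd a^2 + 3a + 3.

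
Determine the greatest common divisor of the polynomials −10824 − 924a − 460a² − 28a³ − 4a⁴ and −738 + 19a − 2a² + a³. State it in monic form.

Apply the Euclidean algorithm:
  −4a⁴ − 28a³ − 460a² − 924a − 10824 = (−4a − 36)(a³ − 2a² + 19a − 738) + (−456a² − 3192a − 37392)
  a³ − 2a² + 19a − 738 = (−(1/456)a + 3/152)(−456a² − 3192a − 37392) + (0)
Last nonzero remainder: −456a² − 3192a − 37392. Dividing through by −456 gives the monic gcd a² + 7a + 82.

82 + 7a + a²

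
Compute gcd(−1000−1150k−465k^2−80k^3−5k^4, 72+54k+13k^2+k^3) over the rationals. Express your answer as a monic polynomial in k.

Apply the Euclidean algorithm:
  −5k^4−80k^3−465k^2−1150k−1000 = (−5k−15)(k^3+13k^2+54k+72) + (20k+80)
  k^3+13k^2+54k+72 = ((1/20)k^2+(9/20)k+9/10)(20k+80) + (0)
Last nonzero remainder: 20k+80. Dividing through by 20 gives the monic gcd k+4.

4+k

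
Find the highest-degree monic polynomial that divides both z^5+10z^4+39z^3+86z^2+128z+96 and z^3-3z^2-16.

z^2+z+4

By polynomial division,
  z^5+10z^4+39z^3+86z^2+128z+96 = (z^2+13z+78)(z^3-3z^2-16) + (336z^2+336z+1344)
  z^3-3z^2-16 = ((1/336)z-1/84)(336z^2+336z+1344) + (0)
Last nonzero remainder: 336z^2+336z+1344. Dividing through by 336 gives the monic gcd z^2+z+4.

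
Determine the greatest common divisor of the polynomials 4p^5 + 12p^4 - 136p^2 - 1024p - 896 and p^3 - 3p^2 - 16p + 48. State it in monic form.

p^2 - 16

Repeated division with remainder:
  4p^5 + 12p^4 - 136p^2 - 1024p - 896 = (4p^2 + 24p + 136)(p^3 - 3p^2 - 16p + 48) + (464p^2 - 7424)
  p^3 - 3p^2 - 16p + 48 = ((1/464)p - 3/464)(464p^2 - 7424) + (0)
Last nonzero remainder: 464p^2 - 7424. Dividing through by 464 gives the monic gcd p^2 - 16.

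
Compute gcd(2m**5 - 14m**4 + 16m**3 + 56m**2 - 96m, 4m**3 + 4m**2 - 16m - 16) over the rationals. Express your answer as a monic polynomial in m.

Euclidean algorithm in ℚ[m]:
  2m**5 - 14m**4 + 16m**3 + 56m**2 - 96m = ((1/2)m**2 - 4m + 10)(4m**3 + 4m**2 - 16m - 16) + (-40m**2 + 160)
  4m**3 + 4m**2 - 16m - 16 = (-(1/10)m - 1/10)(-40m**2 + 160) + (0)
Last nonzero remainder: -40m**2 + 160. Dividing through by -40 gives the monic gcd m**2 - 4.

m**2 - 4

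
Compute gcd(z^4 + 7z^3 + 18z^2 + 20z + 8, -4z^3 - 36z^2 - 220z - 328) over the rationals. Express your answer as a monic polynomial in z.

Repeated division with remainder:
  z^4 + 7z^3 + 18z^2 + 20z + 8 = (-(1/4)z + 1/2)(-4z^3 - 36z^2 - 220z - 328) + (-19z^2 + 48z + 172)
  -4z^3 - 36z^2 - 220z - 328 = ((4/19)z + 876/361)(-19z^2 + 48z + 172) + (-(134540/361)z - 269080/361)
  -19z^2 + 48z + 172 = ((6859/134540)z - 15523/67270)(-(134540/361)z - 269080/361) + (0)
Last nonzero remainder: -(134540/361)z - 269080/361. Dividing through by -134540/361 gives the monic gcd z + 2.

z + 2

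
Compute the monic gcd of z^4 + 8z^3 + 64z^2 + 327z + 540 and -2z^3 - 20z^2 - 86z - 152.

Apply the Euclidean algorithm:
  z^4 + 8z^3 + 64z^2 + 327z + 540 = (-(1/2)z + 1)(-2z^3 - 20z^2 - 86z - 152) + (41z^2 + 337z + 692)
  -2z^3 - 20z^2 - 86z - 152 = (-(2/41)z - 146/1681)(41z^2 + 337z + 692) + (-(38620/1681)z - 154480/1681)
  41z^2 + 337z + 692 = (-(68921/38620)z - 290813/38620)(-(38620/1681)z - 154480/1681) + (0)
Last nonzero remainder: -(38620/1681)z - 154480/1681. Dividing through by -38620/1681 gives the monic gcd z + 4.

z + 4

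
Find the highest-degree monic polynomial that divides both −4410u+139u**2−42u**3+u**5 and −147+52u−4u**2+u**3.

Repeated division with remainder:
  u**5−42u**3+139u**2−4410u = (u**2+4u−78)(u**3−4u**2+52u−147) + (−234u**2+234u−11466)
  u**3−4u**2+52u−147 = (−(1/234)u+1/78)(−234u**2+234u−11466) + (0)
Last nonzero remainder: −234u**2+234u−11466. Dividing through by −234 gives the monic gcd u**2−u+49.

49−u+u**2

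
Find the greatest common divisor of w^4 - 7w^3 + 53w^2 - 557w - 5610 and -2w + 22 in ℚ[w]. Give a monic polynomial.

w - 11

By polynomial division,
  w^4 - 7w^3 + 53w^2 - 557w - 5610 = (-(1/2)w^3 - 2w^2 - (97/2)w - 255)(-2w + 22) + (0)
Last nonzero remainder: -2w + 22. Dividing through by -2 gives the monic gcd w - 11.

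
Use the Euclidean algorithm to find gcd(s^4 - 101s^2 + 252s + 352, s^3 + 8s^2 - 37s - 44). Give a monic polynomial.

s^3 + 8s^2 - 37s - 44

Repeated division with remainder:
  s^4 - 101s^2 + 252s + 352 = (s - 8)(s^3 + 8s^2 - 37s - 44) + (0)
The last nonzero remainder s^3 + 8s^2 - 37s - 44 is already monic.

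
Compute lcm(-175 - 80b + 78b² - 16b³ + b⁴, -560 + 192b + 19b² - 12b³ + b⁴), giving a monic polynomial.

Euclidean algorithm in ℚ[b]:
  b⁴ - 16b³ + 78b² - 80b - 175 = (b⁴ - 12b³ + 19b² + 192b - 560) + (-4b³ + 59b² - 272b + 385)
  b⁴ - 12b³ + 19b² + 192b - 560 = (-(1/4)b - 11/16)(-4b³ + 59b² - 272b + 385) + (-(135/16)b² + (405/4)b - 4725/16)
  -4b³ + 59b² - 272b + 385 = ((64/135)b - 176/135)(-(135/16)b² + (405/4)b - 4725/16) + (0)
Last nonzero remainder: -(135/16)b² + (405/4)b - 4725/16. Dividing through by -135/16 gives the monic gcd b² - 12b + 35.
Then lcm(f, g) = f·g / gcd(f, g); expanding and making the result monic gives the answer.

2800 + 1280b - 1423b² + 176b³ + 62b⁴ - 16b⁵ + b⁶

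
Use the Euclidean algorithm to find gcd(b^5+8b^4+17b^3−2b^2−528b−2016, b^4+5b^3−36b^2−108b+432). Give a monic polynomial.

b^2+2b−24

Apply the Euclidean algorithm:
  b^5+8b^4+17b^3−2b^2−528b−2016 = (b+3)(b^4+5b^3−36b^2−108b+432) + (38b^3+214b^2−636b−3312)
  b^4+5b^3−36b^2−108b+432 = ((1/38)b−6/361)(38b^3+214b^2−636b−3312) + (−(5670/361)b^2−(11340/361)b+136080/361)
  38b^3+214b^2−636b−3312 = (−(6859/2835)b−8303/945)(−(5670/361)b^2−(11340/361)b+136080/361) + (0)
Last nonzero remainder: −(5670/361)b^2−(11340/361)b+136080/361. Dividing through by −5670/361 gives the monic gcd b^2+2b−24.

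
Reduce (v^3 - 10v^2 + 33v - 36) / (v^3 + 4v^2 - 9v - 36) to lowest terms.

(v^2 - 7v + 12)/(v^2 + 7v + 12)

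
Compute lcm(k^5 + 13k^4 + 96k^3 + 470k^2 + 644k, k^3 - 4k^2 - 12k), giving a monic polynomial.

k^6 + 7k^5 + 18k^4 - 106k^3 - 2176k^2 - 3864k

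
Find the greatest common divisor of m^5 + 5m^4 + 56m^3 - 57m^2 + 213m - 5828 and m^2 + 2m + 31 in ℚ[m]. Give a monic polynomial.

m^2 + 2m + 31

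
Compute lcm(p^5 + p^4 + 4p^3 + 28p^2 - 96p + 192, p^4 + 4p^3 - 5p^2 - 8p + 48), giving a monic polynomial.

p^6 + 4p^5 + 7p^4 + 40p^3 - 12p^2 - 96p + 576

By polynomial division,
  p^5 + p^4 + 4p^3 + 28p^2 - 96p + 192 = (p - 3)(p^4 + 4p^3 - 5p^2 - 8p + 48) + (21p^3 + 21p^2 - 168p + 336)
  p^4 + 4p^3 - 5p^2 - 8p + 48 = ((1/21)p + 1/7)(21p^3 + 21p^2 - 168p + 336) + (0)
Last nonzero remainder: 21p^3 + 21p^2 - 168p + 336. Dividing through by 21 gives the monic gcd p^3 + p^2 - 8p + 16.
Then lcm(f, g) = f·g / gcd(f, g); expanding and making the result monic gives the answer.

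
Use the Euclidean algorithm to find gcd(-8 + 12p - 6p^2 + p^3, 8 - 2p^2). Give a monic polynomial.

-2 + p

Apply the Euclidean algorithm:
  p^3 - 6p^2 + 12p - 8 = (-(1/2)p + 3)(-2p^2 + 8) + (16p - 32)
  -2p^2 + 8 = (-(1/8)p - 1/4)(16p - 32) + (0)
Last nonzero remainder: 16p - 32. Dividing through by 16 gives the monic gcd p - 2.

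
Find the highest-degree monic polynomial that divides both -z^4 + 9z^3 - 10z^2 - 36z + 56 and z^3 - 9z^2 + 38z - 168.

z - 7

Euclidean algorithm in ℚ[z]:
  -z^4 + 9z^3 - 10z^2 - 36z + 56 = (-z)(z^3 - 9z^2 + 38z - 168) + (28z^2 - 204z + 56)
  z^3 - 9z^2 + 38z - 168 = ((1/28)z - 3/49)(28z^2 - 204z + 56) + ((1152/49)z - 1152/7)
  28z^2 - 204z + 56 = ((343/288)z - 49/144)((1152/49)z - 1152/7) + (0)
Last nonzero remainder: (1152/49)z - 1152/7. Dividing through by 1152/49 gives the monic gcd z - 7.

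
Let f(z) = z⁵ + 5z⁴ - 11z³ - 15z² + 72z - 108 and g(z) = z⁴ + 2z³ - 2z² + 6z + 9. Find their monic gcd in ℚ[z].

Repeated division with remainder:
  z⁵ + 5z⁴ - 11z³ - 15z² + 72z - 108 = (z + 3)(z⁴ + 2z³ - 2z² + 6z + 9) + (-15z³ - 15z² + 45z - 135)
  z⁴ + 2z³ - 2z² + 6z + 9 = (-(1/15)z - 1/15)(-15z³ - 15z² + 45z - 135) + (0)
Last nonzero remainder: -15z³ - 15z² + 45z - 135. Dividing through by -15 gives the monic gcd z³ + z² - 3z + 9.

z³ + z² - 3z + 9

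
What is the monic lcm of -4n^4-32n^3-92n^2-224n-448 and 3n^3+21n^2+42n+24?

n^6+11n^5+49n^4+141n^3+326n^2+448n+224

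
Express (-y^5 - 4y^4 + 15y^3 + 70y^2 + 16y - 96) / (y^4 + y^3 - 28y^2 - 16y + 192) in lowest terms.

(-y^3 - 4y^2 - y + 6)/(y^2 + y - 12)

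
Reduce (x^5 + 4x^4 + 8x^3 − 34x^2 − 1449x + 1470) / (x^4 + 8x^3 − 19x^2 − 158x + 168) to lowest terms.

Euclidean algorithm in ℚ[x]:
  x^5 + 4x^4 + 8x^3 − 34x^2 − 1449x + 1470 = (x − 4)(x^4 + 8x^3 − 19x^2 − 158x + 168) + (59x^3 + 48x^2 − 2249x + 2142)
  x^4 + 8x^3 − 19x^2 − 158x + 168 = ((1/59)x + 424/3481)(59x^3 + 48x^2 − 2249x + 2142) + ((46200/3481)x^2 + (277200/3481)x − 323400/3481)
  59x^3 + 48x^2 − 2249x + 2142 = ((205379/46200)x − 177531/7700)((46200/3481)x^2 + (277200/3481)x − 323400/3481) + (0)
Last nonzero remainder: (46200/3481)x^2 + (277200/3481)x − 323400/3481. Dividing through by 46200/3481 gives the monic gcd x^2 + 6x − 7.
Cancel x^2 + 6x − 7 from numerator and denominator to get the reduced form.

(x^3 − 2x^2 + 27x − 210)/(x^2 + 2x − 24)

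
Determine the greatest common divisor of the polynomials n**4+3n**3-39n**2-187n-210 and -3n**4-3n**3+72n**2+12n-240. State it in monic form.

n**2+7n+10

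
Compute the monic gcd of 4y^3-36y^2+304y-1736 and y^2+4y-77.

y-7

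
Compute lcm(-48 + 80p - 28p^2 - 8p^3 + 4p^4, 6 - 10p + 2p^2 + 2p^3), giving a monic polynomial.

12 - 32p + 27p^2 - 5p^3 - 3p^4 + p^5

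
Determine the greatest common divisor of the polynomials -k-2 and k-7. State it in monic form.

1

By polynomial division,
  -k-2 = (-1)(k-7) + (-9)
  k-7 = (-(1/9)k+7/9)(-9) + (0)
The last nonzero remainder is the constant -9, so the polynomials are coprime and gcd = 1.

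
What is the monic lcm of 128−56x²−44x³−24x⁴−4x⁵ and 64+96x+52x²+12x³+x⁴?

Euclidean algorithm in ℚ[x]:
  −4x⁵−24x⁴−44x³−56x²+128 = (−4x+24)(x⁴+12x³+52x²+96x+64) + (−124x³−920x²−2048x−1408)
  x⁴+12x³+52x²+96x+64 = (−(1/124)x−71/1922)(−124x³−920x²−2048x−1408) + ((1440/961)x²+(8640/961)x+11520/961)
  −124x³−920x²−2048x−1408 = (−(29791/360)x−10571/90)((1440/961)x²+(8640/961)x+11520/961) + (0)
Last nonzero remainder: (1440/961)x²+(8640/961)x+11520/961. Dividing through by 1440/961 gives the monic gcd x²+6x+8.
Then lcm(f, g) = f·g / gcd(f, g); expanding and making the result monic gives the answer.

−256−192x+80x²+172x³+128x⁴+55x⁵+12x⁶+x⁷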